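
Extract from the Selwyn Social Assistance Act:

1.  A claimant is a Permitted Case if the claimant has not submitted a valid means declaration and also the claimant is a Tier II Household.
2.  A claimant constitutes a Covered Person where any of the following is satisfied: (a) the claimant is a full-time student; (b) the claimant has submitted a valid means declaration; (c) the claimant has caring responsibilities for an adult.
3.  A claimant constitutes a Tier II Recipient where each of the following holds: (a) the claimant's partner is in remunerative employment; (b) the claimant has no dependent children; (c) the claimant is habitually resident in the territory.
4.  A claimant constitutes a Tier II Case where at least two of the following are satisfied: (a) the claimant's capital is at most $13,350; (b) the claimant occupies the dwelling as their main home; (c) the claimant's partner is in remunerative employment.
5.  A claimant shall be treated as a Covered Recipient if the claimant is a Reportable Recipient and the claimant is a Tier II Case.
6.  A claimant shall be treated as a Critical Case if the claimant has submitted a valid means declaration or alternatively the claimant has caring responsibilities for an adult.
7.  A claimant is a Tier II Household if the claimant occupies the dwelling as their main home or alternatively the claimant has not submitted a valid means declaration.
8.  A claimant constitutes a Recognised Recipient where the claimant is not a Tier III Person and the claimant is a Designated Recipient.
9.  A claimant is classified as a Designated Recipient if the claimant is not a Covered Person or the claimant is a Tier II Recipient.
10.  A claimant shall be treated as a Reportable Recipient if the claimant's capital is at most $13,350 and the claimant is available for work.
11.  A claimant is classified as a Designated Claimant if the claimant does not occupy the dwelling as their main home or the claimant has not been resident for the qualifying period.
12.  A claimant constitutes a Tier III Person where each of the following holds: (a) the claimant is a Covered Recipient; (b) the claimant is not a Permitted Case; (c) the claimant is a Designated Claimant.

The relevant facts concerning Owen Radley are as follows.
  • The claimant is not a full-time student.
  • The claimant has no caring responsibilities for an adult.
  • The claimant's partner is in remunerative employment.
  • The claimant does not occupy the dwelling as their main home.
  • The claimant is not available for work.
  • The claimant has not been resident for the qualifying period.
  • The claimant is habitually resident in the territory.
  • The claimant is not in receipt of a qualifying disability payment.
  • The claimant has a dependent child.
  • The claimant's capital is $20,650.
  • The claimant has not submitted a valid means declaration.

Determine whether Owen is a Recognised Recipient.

Yes

paragraph 10 — Reportable Recipient: [claimant's capital: $20,650 ≤ $13,350? no] AND [the claimant is available for work? no] → not satisfied.
paragraph 4 — Tier II Case: claimant's capital: $20,650 ≤ $13,350? no; the claimant occupies the dwelling as their main home? no; the claimant's partner is in remunerative employment? yes — 1 of 3 hold (need ≥2) → not satisfied.
paragraph 5 — Covered Recipient: [Reportable Recipient (paragraph 10)? no] AND [Tier II Case (paragraph 4)? no] → not satisfied.
paragraph 7 — Tier II Household: [the claimant occupies the dwelling as their main home? no] OR [the claimant has not submitted a valid means declaration? yes] → satisfied.
paragraph 1 — Permitted Case: [the claimant has not submitted a valid means declaration? yes] AND [Tier II Household (paragraph 7)? yes] → satisfied.
paragraph 11 — Designated Claimant: [the claimant does not occupy the dwelling as their main home? yes] OR [the claimant has not been resident for the qualifying period? yes] → satisfied.
paragraph 12 — Tier III Person: [Covered Recipient (paragraph 5)? no] AND [not a Permitted Case (paragraph 1)? no] AND [Designated Claimant (paragraph 11)? yes] → not satisfied.
paragraph 2 — Covered Person: [the claimant is a full-time student? no] OR [the claimant has submitted a valid means declaration? no] OR [the claimant has caring responsibilities for an adult? no] → not satisfied.
paragraph 3 — Tier II Recipient: [the claimant's partner is in remunerative employment? yes] AND [the claimant has no dependent children? no] AND [the claimant is habitually resident in the territory? yes] → not satisfied.
paragraph 9 — Designated Recipient: [not a Covered Person (paragraph 2)? yes] OR [Tier II Recipient (paragraph 3)? no] → satisfied.
paragraph 8 — Recognised Recipient: [not a Tier III Person (paragraph 12)? yes] AND [Designated Recipient (paragraph 9)? yes] → satisfied.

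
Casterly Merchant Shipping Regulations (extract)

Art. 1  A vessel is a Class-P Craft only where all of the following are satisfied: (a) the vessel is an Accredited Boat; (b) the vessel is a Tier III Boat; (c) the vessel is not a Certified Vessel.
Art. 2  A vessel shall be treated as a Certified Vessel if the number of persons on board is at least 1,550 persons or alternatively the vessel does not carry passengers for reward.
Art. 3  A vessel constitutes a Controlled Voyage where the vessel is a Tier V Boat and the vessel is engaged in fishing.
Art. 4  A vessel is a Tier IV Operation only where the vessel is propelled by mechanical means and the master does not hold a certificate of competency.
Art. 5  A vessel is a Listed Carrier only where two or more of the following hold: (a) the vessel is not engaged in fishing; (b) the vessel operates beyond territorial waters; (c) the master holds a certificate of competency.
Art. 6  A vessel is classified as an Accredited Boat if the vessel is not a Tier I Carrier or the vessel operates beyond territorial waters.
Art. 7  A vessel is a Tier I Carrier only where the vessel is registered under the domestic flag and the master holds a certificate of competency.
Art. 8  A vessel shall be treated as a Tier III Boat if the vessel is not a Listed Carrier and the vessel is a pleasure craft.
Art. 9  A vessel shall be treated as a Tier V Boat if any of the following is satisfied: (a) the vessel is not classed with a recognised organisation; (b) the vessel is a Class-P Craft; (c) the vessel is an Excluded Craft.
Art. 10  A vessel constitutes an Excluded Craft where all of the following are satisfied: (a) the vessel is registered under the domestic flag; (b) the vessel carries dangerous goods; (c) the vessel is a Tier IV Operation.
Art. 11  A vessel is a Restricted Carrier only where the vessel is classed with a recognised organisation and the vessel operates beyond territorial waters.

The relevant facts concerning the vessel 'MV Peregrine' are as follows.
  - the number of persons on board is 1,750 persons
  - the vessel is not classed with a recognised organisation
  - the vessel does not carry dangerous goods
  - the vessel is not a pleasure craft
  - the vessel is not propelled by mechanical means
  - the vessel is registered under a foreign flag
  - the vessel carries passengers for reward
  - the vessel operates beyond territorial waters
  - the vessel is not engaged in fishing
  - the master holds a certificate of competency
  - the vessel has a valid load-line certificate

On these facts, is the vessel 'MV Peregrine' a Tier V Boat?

Yes

article 7 — Tier I Carrier: [the vessel is registered under the domestic flag? no] AND [the master holds a certificate of competency? yes] → not satisfied.
article 6 — Accredited Boat: [not a Tier I Carrier (article 7)? yes] OR [the vessel operates beyond territorial waters? yes] → satisfied.
article 5 — Listed Carrier: the vessel is not engaged in fishing? yes; the vessel operates beyond territorial waters? yes; the master holds a certificate of competency? yes — 3 of 3 hold (need ≥2) → satisfied.
article 8 — Tier III Boat: [not a Listed Carrier (article 5)? no] AND [the vessel is a pleasure craft? no] → not satisfied.
article 2 — Certified Vessel: [number of persons on board: 1,750 persons ≥ 1,550 persons? yes] OR [the vessel does not carry passengers for reward? no] → satisfied.
article 1 — Class-P Craft: [Accredited Boat (article 6)? yes] AND [Tier III Boat (article 8)? no] AND [not a Certified Vessel (article 2)? no] → not satisfied.
article 4 — Tier IV Operation: [the vessel is propelled by mechanical means? no] AND [the master does not hold a certificate of competency? no] → not satisfied.
article 10 — Excluded Craft: [the vessel is registered under the domestic flag? no] AND [the vessel carries dangerous goods? no] AND [Tier IV Operation (article 4)? no] → not satisfied.
article 9 — Tier V Boat: [the vessel is not classed with a recognised organisation? yes] OR [Class-P Craft (article 1)? no] OR [Excluded Craft (article 10)? no] → satisfied.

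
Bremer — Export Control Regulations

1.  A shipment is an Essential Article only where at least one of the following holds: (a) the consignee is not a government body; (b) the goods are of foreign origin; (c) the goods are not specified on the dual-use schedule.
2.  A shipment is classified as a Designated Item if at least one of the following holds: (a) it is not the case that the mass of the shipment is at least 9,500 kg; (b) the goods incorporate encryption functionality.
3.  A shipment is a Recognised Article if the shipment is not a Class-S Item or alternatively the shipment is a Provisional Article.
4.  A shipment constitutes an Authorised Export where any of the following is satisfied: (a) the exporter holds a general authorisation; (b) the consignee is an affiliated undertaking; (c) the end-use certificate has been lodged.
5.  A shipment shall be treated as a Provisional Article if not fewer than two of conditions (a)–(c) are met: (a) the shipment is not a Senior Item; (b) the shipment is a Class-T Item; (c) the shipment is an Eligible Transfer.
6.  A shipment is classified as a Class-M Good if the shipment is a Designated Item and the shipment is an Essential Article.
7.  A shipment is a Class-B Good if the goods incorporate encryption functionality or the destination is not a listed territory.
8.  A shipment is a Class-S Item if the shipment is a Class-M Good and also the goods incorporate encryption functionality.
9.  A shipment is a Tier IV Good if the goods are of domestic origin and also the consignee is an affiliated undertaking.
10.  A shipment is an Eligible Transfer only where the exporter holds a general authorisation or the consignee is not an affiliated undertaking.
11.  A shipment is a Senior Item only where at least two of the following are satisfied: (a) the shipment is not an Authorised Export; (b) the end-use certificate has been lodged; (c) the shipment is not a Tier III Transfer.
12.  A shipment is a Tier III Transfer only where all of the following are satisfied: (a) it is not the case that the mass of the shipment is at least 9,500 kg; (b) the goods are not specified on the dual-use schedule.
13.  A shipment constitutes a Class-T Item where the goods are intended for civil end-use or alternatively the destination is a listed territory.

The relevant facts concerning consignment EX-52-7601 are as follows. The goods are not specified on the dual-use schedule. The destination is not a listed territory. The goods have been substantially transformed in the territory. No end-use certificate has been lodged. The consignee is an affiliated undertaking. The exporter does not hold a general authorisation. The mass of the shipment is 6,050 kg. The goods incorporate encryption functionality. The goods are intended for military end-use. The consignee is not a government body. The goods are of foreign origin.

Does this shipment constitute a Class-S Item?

Yes

paragraph 2 — Designated Item: [mass of the shipment: 6,050 kg ≥ 9,500 kg? no, so negated condition yes] OR [the goods incorporate encryption functionality? yes] → satisfied.
paragraph 1 — Essential Article: [the consignee is not a government body? yes] OR [the goods are of foreign origin? yes] OR [the goods are not specified on the dual-use schedule? yes] → satisfied.
paragraph 6 — Class-M Good: [Designated Item (paragraph 2)? yes] AND [Essential Article (paragraph 1)? yes] → satisfied.
paragraph 8 — Class-S Item: [Class-M Good (paragraph 6)? yes] AND [the goods incorporate encryption functionality? yes] → satisfied.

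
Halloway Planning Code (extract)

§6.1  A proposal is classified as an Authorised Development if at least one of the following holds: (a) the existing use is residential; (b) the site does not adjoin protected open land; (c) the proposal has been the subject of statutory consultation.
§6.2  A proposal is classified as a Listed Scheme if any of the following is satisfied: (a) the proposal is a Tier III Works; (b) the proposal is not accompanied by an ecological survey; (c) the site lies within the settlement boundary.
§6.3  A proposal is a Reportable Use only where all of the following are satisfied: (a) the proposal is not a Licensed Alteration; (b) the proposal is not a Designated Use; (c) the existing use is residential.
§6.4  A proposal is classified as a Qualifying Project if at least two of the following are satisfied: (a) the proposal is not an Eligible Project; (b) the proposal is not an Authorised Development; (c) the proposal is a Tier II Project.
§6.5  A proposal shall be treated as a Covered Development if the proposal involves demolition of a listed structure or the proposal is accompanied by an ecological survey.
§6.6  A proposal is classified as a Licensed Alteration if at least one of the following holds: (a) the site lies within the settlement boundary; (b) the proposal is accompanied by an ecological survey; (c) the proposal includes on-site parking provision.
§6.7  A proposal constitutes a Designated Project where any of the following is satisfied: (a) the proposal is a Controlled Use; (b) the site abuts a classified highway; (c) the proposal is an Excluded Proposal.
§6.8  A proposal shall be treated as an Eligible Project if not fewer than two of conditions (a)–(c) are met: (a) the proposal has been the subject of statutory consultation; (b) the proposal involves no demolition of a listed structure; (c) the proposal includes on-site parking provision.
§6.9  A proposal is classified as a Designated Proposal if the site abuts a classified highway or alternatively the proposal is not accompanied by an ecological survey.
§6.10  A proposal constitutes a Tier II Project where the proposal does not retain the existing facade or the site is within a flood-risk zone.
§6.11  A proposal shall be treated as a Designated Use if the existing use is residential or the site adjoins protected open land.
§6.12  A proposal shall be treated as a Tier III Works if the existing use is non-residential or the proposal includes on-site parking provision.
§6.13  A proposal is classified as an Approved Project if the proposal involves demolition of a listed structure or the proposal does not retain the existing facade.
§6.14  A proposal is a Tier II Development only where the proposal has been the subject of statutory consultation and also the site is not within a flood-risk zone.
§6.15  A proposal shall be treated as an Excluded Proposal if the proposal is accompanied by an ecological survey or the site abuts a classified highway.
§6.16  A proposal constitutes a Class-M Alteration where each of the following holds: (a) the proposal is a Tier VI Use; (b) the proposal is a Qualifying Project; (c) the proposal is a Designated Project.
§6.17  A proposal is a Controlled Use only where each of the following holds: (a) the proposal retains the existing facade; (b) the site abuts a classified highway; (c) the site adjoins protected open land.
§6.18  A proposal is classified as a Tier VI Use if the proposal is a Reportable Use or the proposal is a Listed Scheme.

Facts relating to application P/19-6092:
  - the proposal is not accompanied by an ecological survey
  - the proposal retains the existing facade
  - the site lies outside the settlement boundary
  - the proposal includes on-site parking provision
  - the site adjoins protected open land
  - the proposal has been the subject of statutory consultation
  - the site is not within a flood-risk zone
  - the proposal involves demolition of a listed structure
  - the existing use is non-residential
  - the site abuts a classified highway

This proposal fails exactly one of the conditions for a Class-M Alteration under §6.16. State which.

§6.6 — Licensed Alteration: [the site lies within the settlement boundary? no] OR [the proposal is accompanied by an ecological survey? no] OR [the proposal includes on-site parking provision? yes] → satisfied.
§6.11 — Designated Use: [the existing use is residential? no] OR [the site adjoins protected open land? yes] → satisfied.
§6.3 — Reportable Use: [not a Licensed Alteration (§6.6)? no] AND [not a Designated Use (§6.11)? no] AND [the existing use is residential? no] → not satisfied.
§6.12 — Tier III Works: [the existing use is non-residential? yes] OR [the proposal includes on-site parking provision? yes] → satisfied.
§6.2 — Listed Scheme: [Tier III Works (§6.12)? yes] OR [the proposal is not accompanied by an ecological survey? yes] OR [the site lies within the settlement boundary? no] → satisfied.
§6.18 — Tier VI Use: [Reportable Use (§6.3)? no] OR [Listed Scheme (§6.2)? yes] → satisfied.
§6.8 — Eligible Project: the proposal has been the subject of statutory consultation? yes; the proposal involves no demolition of a listed structure? no; the proposal includes on-site parking provision? yes — 2 of 3 hold (need ≥2) → satisfied.
§6.1 — Authorised Development: [the existing use is residential? no] OR [the site does not adjoin protected open land? no] OR [the proposal has been the subject of statutory consultation? yes] → satisfied.
§6.10 — Tier II Project: [the proposal does not retain the existing facade? no] OR [the site is within a flood-risk zone? no] → not satisfied.
§6.4 — Qualifying Project: not an Eligible Project (§6.8)? no; not an Authorised Development (§6.1)? no; Tier II Project (§6.10)? no — 0 of 3 hold (need ≥2) → not satisfied.
§6.17 — Controlled Use: [the proposal retains the existing facade? yes] AND [the site abuts a classified highway? yes] AND [the site adjoins protected open land? yes] → satisfied.
§6.15 — Excluded Proposal: [the proposal is accompanied by an ecological survey? no] OR [the site abuts a classified highway? yes] → satisfied.
§6.7 — Designated Project: [Controlled Use (§6.17)? yes] OR [the site abuts a classified highway? yes] OR [Excluded Proposal (§6.15)? yes] → satisfied.
§6.16 — Class-M Alteration: [Tier VI Use (§6.18)? yes] AND [Qualifying Project (§6.4)? no] AND [Designated Project (§6.7)? yes] → not satisfied.

Qualifying Project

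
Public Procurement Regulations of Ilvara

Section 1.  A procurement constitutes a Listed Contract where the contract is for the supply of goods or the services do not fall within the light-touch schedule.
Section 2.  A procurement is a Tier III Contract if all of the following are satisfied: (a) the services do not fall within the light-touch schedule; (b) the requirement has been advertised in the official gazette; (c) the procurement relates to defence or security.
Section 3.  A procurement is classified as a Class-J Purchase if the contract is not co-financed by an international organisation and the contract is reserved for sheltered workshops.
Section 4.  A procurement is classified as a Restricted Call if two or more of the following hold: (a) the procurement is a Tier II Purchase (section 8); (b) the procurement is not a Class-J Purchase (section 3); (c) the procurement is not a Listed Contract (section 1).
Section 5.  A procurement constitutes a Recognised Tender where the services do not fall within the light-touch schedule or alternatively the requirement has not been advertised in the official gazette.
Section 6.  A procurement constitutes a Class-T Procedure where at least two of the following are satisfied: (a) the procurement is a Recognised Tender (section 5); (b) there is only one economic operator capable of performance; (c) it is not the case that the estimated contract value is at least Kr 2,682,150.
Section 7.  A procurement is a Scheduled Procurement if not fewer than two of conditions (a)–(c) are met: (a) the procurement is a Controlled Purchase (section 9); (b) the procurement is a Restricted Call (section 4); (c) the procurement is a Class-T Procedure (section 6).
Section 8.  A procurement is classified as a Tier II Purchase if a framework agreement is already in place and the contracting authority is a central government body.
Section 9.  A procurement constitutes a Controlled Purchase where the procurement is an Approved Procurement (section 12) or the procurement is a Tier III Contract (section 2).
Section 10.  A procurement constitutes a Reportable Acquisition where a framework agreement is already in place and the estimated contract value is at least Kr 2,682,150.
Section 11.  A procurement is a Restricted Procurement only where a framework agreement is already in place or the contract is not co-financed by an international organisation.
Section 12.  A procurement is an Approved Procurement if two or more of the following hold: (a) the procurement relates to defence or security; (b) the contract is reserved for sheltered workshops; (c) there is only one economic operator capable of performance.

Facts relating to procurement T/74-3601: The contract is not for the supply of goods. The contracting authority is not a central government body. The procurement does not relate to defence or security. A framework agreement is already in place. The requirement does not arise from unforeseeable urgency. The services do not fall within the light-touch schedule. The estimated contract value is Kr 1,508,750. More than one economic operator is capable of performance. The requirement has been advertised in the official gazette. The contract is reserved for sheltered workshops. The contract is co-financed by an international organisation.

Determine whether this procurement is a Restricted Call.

No

section 8 — Tier II Purchase: [a framework agreement is already in place? yes] AND [the contracting authority is a central government body? no] → not satisfied.
section 3 — Class-J Purchase: [the contract is not co-financed by an international organisation? no] AND [the contract is reserved for sheltered workshops? yes] → not satisfied.
section 1 — Listed Contract: [the contract is for the supply of goods? no] OR [the services do not fall within the light-touch schedule? yes] → satisfied.
section 4 — Restricted Call: Tier II Purchase (section 8)? no; not a Class-J Purchase (section 3)? yes; not a Listed Contract (section 1)? no — 1 of 3 hold (need ≥2) → not satisfied.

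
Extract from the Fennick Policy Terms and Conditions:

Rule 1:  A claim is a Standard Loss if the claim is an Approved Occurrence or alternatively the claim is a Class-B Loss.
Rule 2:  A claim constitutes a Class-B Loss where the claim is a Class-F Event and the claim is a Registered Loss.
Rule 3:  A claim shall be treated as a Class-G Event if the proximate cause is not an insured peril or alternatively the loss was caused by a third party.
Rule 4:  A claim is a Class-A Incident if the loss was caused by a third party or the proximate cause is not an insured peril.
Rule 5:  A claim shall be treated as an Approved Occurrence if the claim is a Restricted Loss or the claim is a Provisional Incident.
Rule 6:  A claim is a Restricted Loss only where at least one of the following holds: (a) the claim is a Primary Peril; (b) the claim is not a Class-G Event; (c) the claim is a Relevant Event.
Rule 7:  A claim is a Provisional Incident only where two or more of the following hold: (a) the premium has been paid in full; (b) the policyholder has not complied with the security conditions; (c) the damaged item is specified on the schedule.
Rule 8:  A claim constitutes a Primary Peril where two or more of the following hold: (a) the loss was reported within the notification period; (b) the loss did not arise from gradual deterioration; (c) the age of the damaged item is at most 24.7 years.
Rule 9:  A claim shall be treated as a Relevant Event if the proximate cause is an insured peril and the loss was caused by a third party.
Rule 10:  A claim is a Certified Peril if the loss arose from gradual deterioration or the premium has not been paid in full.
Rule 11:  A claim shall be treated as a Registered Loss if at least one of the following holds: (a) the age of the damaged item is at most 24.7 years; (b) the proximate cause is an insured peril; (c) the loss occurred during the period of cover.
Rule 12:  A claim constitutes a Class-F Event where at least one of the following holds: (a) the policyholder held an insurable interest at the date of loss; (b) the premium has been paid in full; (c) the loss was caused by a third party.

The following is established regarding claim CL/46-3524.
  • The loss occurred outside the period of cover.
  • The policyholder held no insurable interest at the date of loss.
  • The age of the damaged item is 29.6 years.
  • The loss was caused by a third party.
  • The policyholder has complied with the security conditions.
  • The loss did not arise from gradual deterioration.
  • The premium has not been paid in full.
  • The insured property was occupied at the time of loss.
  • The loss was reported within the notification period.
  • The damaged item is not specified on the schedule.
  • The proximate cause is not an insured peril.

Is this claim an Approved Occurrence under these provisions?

Yes

Under rule 8: the loss was reported within the notification period? yes; the loss did not arise from gradual deterioration? yes; age of the damaged item: 29.6 years ≤ 24.7 years? no — 2 of 3 hold (need ≥2) → satisfied.
Under rule 3: the proximate cause is not an insured peril? yes; or the loss was caused by a third party? yes. So the claim is a Class-G Event.
Under rule 9: the proximate cause is an insured peril? no; and the loss was caused by a third party? yes. So the claim is not a Relevant Event.
Under rule 6: Primary Peril (rule 8)? yes; or not a Class-G Event (rule 3)? no; or Relevant Event (rule 9)? no. So the claim is a Restricted Loss.
Under rule 7: the premium has been paid in full? no; the policyholder has not complied with the security conditions? no; the damaged item is specified on the schedule? no — 0 of 3 hold (need ≥2) → not satisfied.
Under rule 5: Restricted Loss (rule 6)? yes; or Provisional Incident (rule 7)? no. So the claim is an Approved Occurrence.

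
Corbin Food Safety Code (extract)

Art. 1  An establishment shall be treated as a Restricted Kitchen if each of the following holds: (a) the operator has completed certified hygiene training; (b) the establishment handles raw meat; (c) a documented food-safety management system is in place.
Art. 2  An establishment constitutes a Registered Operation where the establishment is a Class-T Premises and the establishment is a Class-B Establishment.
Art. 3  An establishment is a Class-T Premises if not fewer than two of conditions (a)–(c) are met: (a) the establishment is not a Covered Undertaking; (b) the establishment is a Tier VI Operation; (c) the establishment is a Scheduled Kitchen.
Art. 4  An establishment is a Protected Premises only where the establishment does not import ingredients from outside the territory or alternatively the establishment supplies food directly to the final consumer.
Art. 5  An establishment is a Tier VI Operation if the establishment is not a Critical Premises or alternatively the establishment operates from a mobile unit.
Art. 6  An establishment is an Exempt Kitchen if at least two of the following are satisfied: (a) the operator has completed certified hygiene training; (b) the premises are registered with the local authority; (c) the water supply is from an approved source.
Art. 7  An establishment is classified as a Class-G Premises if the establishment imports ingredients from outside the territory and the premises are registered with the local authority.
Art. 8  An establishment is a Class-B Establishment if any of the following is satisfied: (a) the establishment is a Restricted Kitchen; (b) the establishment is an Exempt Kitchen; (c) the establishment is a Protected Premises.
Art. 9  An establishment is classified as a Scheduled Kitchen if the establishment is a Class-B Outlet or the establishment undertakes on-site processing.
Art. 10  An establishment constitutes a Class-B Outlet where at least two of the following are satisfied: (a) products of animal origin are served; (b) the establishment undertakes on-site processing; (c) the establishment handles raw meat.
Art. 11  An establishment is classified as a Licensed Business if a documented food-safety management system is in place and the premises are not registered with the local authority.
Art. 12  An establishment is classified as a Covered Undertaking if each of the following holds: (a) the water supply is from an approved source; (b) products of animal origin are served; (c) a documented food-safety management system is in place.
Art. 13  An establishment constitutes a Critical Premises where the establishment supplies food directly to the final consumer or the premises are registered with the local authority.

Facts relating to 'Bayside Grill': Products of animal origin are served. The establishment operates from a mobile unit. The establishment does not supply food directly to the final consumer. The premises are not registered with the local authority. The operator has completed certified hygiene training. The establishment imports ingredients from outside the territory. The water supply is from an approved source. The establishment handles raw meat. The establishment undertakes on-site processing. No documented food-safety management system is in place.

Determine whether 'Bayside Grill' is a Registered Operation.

Yes

Under article 12: the water supply is from an approved source? yes; and products of animal origin are served? yes; and a documented food-safety management system is in place? no. So the establishment is not a Covered Undertaking.
Under article 13: the establishment supplies food directly to the final consumer? no; or the premises are registered with the local authority? no. So the establishment is not a Critical Premises.
Under article 5: not a Critical Premises (article 13)? yes; or the establishment operates from a mobile unit? yes. So the establishment is a Tier VI Operation.
Under article 10: products of animal origin are served? yes; the establishment undertakes on-site processing? yes; the establishment handles raw meat? yes — 3 of 3 hold (need ≥2) → satisfied.
Under article 9: Class-B Outlet (article 10)? yes; or the establishment undertakes on-site processing? yes. So the establishment is a Scheduled Kitchen.
Under article 3: not a Covered Undertaking (article 12)? yes; Tier VI Operation (article 5)? yes; Scheduled Kitchen (article 9)? yes — 3 of 3 hold (need ≥2) → satisfied.
Under article 1: the operator has completed certified hygiene training? yes; and the establishment handles raw meat? yes; and a documented food-safety management system is in place? no. So the establishment is not a Restricted Kitchen.
Under article 6: the operator has completed certified hygiene training? yes; the premises are registered with the local authority? no; the water supply is from an approved source? yes — 2 of 3 hold (need ≥2) → satisfied.
Under article 4: the establishment does not import ingredients from outside the territory? no; or the establishment supplies food directly to the final consumer? no. So the establishment is not a Protected Premises.
Under article 8: Restricted Kitchen (article 1)? no; or Exempt Kitchen (article 6)? yes; or Protected Premises (article 4)? no. So the establishment is a Class-B Establishment.
Under article 2: Class-T Premises (article 3)? yes; and Class-B Establishment (article 8)? yes. So the establishment is a Registered Operation.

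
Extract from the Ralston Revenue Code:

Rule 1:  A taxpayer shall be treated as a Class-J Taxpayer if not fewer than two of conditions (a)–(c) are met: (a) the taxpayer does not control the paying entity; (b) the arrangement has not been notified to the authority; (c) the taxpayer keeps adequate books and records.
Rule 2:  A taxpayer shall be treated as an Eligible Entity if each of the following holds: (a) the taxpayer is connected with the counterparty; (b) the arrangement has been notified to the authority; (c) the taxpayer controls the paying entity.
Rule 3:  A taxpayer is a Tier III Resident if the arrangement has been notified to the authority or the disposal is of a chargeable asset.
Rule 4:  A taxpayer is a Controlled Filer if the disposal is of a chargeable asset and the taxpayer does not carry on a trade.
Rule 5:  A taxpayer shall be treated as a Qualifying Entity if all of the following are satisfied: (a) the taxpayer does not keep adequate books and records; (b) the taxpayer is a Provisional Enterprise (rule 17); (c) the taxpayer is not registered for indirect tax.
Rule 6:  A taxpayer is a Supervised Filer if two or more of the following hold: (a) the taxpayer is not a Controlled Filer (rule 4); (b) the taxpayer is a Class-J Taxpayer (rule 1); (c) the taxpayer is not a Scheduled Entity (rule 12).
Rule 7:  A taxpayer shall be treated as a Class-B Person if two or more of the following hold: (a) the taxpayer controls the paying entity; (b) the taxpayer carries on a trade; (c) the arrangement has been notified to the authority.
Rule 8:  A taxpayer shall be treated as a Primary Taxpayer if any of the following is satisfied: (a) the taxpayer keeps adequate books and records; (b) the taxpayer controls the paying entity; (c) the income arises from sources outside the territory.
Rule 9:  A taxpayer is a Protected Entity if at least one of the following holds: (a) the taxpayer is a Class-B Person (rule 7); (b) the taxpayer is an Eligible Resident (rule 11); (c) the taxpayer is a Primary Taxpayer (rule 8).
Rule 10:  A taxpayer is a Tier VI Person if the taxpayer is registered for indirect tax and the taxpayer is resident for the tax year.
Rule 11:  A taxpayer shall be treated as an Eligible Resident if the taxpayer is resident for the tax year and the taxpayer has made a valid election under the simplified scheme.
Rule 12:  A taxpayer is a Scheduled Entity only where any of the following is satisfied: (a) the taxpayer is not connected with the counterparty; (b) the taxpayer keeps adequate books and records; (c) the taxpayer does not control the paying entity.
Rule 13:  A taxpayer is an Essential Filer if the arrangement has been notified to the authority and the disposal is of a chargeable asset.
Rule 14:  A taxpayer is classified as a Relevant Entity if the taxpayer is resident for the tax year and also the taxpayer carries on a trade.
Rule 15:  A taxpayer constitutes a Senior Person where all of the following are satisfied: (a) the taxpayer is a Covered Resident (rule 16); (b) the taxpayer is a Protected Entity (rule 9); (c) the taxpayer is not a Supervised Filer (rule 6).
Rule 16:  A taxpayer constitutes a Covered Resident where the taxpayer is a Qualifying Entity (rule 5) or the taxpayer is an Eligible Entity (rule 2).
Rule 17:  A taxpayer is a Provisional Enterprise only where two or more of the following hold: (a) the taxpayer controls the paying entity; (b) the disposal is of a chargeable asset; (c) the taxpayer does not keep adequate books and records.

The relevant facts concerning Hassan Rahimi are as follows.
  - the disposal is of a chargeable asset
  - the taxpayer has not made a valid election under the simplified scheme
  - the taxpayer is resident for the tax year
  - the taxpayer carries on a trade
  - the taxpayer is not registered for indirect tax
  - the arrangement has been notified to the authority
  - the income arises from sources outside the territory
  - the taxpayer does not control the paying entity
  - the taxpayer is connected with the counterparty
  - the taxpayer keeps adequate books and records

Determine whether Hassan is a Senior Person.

rule 17 — Provisional Enterprise: the taxpayer controls the paying entity? no; the disposal is of a chargeable asset? yes; the taxpayer does not keep adequate books and records? no — 1 of 3 hold (need ≥2) → not satisfied.
rule 5 — Qualifying Entity: [the taxpayer does not keep adequate books and records? no] AND [Provisional Enterprise (rule 17)? no] AND [the taxpayer is not registered for indirect tax? yes] → not satisfied.
rule 2 — Eligible Entity: [the taxpayer is connected with the counterparty? yes] AND [the arrangement has been notified to the authority? yes] AND [the taxpayer controls the paying entity? no] → not satisfied.
rule 16 — Covered Resident: [Qualifying Entity (rule 5)? no] OR [Eligible Entity (rule 2)? no] → not satisfied.
rule 7 — Class-B Person: the taxpayer controls the paying entity? no; the taxpayer carries on a trade? yes; the arrangement has been notified to the authority? yes — 2 of 3 hold (need ≥2) → satisfied.
rule 11 — Eligible Resident: [the taxpayer is resident for the tax year? yes] AND [the taxpayer has made a valid election under the simplified scheme? no] → not satisfied.
rule 8 — Primary Taxpayer: [the taxpayer keeps adequate books and records? yes] OR [the taxpayer controls the paying entity? no] OR [the income arises from sources outside the territory? yes] → satisfied.
rule 9 — Protected Entity: [Class-B Person (rule 7)? yes] OR [Eligible Resident (rule 11)? no] OR [Primary Taxpayer (rule 8)? yes] → satisfied.
rule 4 — Controlled Filer: [the disposal is of a chargeable asset? yes] AND [the taxpayer does not carry on a trade? no] → not satisfied.
rule 1 — Class-J Taxpayer: the taxpayer does not control the paying entity? yes; the arrangement has not been notified to the authority? no; the taxpayer keeps adequate books and records? yes — 2 of 3 hold (need ≥2) → satisfied.
rule 12 — Scheduled Entity: [the taxpayer is not connected with the counterparty? no] OR [the taxpayer keeps adequate books and records? yes] OR [the taxpayer does not control the paying entity? yes] → satisfied.
rule 6 — Supervised Filer: not a Controlled Filer (rule 4)? yes; Class-J Taxpayer (rule 1)? yes; not a Scheduled Entity (rule 12)? no — 2 of 3 hold (need ≥2) → satisfied.
rule 15 — Senior Person: [Covered Resident (rule 16)? no] AND [Protected Entity (rule 9)? yes] AND [not a Supervised Filer (rule 6)? no] → not satisfied.

No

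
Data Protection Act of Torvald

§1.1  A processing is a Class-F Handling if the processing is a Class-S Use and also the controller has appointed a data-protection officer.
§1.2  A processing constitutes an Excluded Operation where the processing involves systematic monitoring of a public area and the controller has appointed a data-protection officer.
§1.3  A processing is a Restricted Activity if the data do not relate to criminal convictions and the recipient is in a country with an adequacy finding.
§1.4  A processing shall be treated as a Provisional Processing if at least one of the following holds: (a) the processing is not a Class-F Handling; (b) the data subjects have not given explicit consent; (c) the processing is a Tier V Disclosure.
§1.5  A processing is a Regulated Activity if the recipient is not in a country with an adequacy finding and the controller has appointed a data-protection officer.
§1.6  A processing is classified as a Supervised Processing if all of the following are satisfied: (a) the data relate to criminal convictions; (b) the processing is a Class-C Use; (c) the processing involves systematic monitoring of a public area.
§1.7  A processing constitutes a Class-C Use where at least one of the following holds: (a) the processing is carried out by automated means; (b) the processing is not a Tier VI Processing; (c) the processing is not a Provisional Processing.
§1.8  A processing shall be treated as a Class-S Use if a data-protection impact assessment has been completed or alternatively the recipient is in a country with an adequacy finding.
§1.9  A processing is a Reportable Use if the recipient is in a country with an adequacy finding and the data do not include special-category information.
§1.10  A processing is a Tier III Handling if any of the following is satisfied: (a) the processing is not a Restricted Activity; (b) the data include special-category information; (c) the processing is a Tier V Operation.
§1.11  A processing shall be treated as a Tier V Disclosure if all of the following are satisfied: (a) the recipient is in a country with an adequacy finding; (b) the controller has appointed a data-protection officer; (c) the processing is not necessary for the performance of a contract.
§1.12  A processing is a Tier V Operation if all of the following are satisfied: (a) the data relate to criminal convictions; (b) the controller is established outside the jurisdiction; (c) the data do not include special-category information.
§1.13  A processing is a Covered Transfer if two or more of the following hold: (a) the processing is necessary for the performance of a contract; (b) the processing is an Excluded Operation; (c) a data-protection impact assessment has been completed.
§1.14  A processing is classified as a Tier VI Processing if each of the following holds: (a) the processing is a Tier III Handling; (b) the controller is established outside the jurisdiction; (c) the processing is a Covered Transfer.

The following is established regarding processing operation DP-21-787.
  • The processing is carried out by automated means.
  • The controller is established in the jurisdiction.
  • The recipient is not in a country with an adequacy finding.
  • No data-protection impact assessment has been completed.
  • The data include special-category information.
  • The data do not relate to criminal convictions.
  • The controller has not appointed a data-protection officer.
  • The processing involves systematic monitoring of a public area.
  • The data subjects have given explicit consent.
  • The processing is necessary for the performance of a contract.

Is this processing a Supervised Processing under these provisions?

No

§1.3 — Restricted Activity: [the data do not relate to criminal convictions? yes] AND [the recipient is in a country with an adequacy finding? no] → not satisfied.
§1.12 — Tier V Operation: [the data relate to criminal convictions? no] AND [the controller is established outside the jurisdiction? no] AND [the data do not include special-category information? no] → not satisfied.
§1.10 — Tier III Handling: [not a Restricted Activity (§1.3)? yes] OR [the data include special-category information? yes] OR [Tier V Operation (§1.12)? no] → satisfied.
§1.2 — Excluded Operation: [the processing involves systematic monitoring of a public area? yes] AND [the controller has appointed a data-protection officer? no] → not satisfied.
§1.13 — Covered Transfer: the processing is necessary for the performance of a contract? yes; Excluded Operation (§1.2)? no; a data-protection impact assessment has been completed? no — 1 of 3 hold (need ≥2) → not satisfied.
§1.14 — Tier VI Processing: [Tier III Handling (§1.10)? yes] AND [the controller is established outside the jurisdiction? no] AND [Covered Transfer (§1.13)? no] → not satisfied.
§1.8 — Class-S Use: [a data-protection impact assessment has been completed? no] OR [the recipient is in a country with an adequacy finding? no] → not satisfied.
§1.1 — Class-F Handling: [Class-S Use (§1.8)? no] AND [the controller has appointed a data-protection officer? no] → not satisfied.
§1.11 — Tier V Disclosure: [the recipient is in a country with an adequacy finding? no] AND [the controller has appointed a data-protection officer? no] AND [the processing is not necessary for the performance of a contract? no] → not satisfied.
§1.4 — Provisional Processing: [not a Class-F Handling (§1.1)? yes] OR [the data subjects have not given explicit consent? no] OR [Tier V Disclosure (§1.11)? no] → satisfied.
§1.7 — Class-C Use: [the processing is carried out by automated means? yes] OR [not a Tier VI Processing (§1.14)? yes] OR [not a Provisional Processing (§1.4)? no] → satisfied.
§1.6 — Supervised Processing: [the data relate to criminal convictions? no] AND [Class-C Use (§1.7)? yes] AND [the processing involves systematic monitoring of a public area? yes] → not satisfied.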